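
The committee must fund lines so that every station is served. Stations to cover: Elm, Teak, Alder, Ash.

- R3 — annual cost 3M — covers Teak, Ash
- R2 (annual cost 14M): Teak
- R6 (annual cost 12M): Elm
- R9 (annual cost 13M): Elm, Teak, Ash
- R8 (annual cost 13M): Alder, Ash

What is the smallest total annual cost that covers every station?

26

The greedy cost-per-new-station heuristic would pick R3, R6, and R8 for 28, but a cheaper cover exists.
Choose R9 and R8: together they cover Elm, Teak, Alder, Ash — every station.
Total annual cost: 13 + 13 = 26.
No cover costs less than 26.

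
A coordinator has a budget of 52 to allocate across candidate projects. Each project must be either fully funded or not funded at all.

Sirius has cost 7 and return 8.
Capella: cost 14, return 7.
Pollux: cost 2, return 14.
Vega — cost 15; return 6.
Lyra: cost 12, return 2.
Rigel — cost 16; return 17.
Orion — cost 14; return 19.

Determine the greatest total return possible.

60

This is an integer program with binary decision variables.
Sirius + Pollux + Rigel + Orion: cost 7 + 2 + 16 + 14 = 39 ≤ 52, return 8 + 14 + 17 + 19 = 58.
Sirius + Pollux + Lyra + Rigel + Orion: cost 7 + 2 + 12 + 16 + 14 = 51 ≤ 52, return 8 + 14 + 2 + 17 + 19 = 60.
Best is Sirius, Pollux, Lyra, Rigel, and Orion with total return 60.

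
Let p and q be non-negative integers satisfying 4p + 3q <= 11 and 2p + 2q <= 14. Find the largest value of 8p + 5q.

(p,q)=(2,1) is feasible, giving 21.
(p,q)=(1,2) is feasible, giving 18.
The best lattice point is (2,1), giving 21.

21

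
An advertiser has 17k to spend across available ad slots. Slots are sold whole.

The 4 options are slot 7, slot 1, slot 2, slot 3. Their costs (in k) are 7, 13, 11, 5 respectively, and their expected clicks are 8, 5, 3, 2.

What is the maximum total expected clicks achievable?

10

Allowing fractional choices, the relaxed optimum would be about 11.9, but ad slots are indivisible.
slot 7 + slot 3: cost 7 + 5 = 12 ≤ 17, expected clicks 8 + 2 = 10.
slot 1: cost 13 ≤ 17, expected clicks 5.
slot 7: cost 7 ≤ 17, expected clicks 8.
Best is slot 7 and slot 3 with total expected clicks 10.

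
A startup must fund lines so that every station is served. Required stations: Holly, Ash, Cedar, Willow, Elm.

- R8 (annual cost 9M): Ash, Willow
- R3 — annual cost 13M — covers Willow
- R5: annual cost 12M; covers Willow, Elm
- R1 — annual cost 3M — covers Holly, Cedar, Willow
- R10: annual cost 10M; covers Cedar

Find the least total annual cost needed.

Choose R8, R5, and R1: together they cover Holly, Ash, Cedar, Willow, Elm — every station.
Total annual cost: 9 + 12 + 3 = 24.

24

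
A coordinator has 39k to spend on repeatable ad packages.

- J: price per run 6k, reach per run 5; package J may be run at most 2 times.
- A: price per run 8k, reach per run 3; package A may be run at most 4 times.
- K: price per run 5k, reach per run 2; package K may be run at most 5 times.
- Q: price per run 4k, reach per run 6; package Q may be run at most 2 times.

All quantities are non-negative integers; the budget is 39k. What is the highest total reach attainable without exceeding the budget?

This is a bounded integer knapsack.
2×J, 3×K, and 2×Q: price 35 ≤ 39, reach 2·5 + 3·2 + 2·6 = 28.
2×J, 1×A, 2×K, and 2×Q: price 38 ≤ 39, reach 2·5 + 1·3 + 2·2 + 2·6 = 29.
Best is 29.

29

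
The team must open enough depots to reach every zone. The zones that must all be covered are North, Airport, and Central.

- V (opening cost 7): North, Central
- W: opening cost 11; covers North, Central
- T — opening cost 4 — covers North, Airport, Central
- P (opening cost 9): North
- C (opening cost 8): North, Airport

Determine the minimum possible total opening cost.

4

T alone covers North, Airport, Central — every zone.
Total opening cost: 4.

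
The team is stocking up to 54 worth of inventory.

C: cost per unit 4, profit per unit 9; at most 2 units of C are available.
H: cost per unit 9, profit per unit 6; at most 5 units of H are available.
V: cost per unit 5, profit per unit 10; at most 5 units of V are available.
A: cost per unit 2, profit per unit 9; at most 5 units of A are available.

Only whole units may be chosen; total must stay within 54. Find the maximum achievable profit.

119

A has the best ratio (9/2); taking only A gives at most 5×9 = 45 (stopped by the supply cap of 5).
Mixing does better — 2×C, 1×H, 5×V, and 5×A: cost 52 ≤ 54, profit 2·9 + 1·6 + 5·10 + 5·9 = 119.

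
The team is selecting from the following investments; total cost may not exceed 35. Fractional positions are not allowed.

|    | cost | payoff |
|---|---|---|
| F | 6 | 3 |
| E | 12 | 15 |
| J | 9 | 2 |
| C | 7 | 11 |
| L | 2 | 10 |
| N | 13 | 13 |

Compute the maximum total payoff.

Allowing fractional choices, the relaxed optimum would be about 49.5, but investments are indivisible.
E + C + L + N: cost 12 + 7 + 2 + 13 = 34 ≤ 35, payoff 15 + 11 + 10 + 13 = 49.
F + E + C + L: cost 6 + 12 + 7 + 2 = 27 ≤ 35, payoff 3 + 15 + 11 + 10 = 39.
F + E + L + N: cost 6 + 12 + 2 + 13 = 33 ≤ 35, payoff 3 + 15 + 10 + 13 = 41.
Best is E, C, L, and N with total payoff 49.

49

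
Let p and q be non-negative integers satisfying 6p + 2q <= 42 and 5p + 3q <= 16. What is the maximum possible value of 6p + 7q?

Relaxing integrality, the LP optimum is 37.33 at (p,q) = (0, 5.33), which is not an integer point.
(p,q)=(0,5): 6·0+2·5=10≤42, 5·0+3·5=15≤16, objective 35.
(p,q)=(0,4): 6·0+2·4=8≤42, 5·0+3·4=12≤16, objective 28.
The best lattice point is (0,5), giving 35.

35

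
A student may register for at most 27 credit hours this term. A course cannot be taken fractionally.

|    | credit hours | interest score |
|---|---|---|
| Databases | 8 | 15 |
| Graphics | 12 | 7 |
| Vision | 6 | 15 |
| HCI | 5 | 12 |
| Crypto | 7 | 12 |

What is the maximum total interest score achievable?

Databases + Vision + Crypto: credit hours 8 + 6 + 7 = 21 ≤ 27, interest score 15 + 15 + 12 = 42.
Databases + Vision + HCI: credit hours 8 + 6 + 5 = 19 ≤ 27, interest score 15 + 15 + 12 = 42.
Databases + Vision + HCI + Crypto: credit hours 8 + 6 + 5 + 7 = 26 ≤ 27, interest score 15 + 15 + 12 + 12 = 54.
Best is Databases, Vision, HCI, and Crypto with total interest score 54.

54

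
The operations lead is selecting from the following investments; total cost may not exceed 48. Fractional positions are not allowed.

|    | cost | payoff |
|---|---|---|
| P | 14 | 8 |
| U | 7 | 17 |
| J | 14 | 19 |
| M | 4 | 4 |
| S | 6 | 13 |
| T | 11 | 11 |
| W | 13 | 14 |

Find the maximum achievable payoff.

67

U + J + M + S + W: cost 7 + 14 + 4 + 6 + 13 = 44 ≤ 48, payoff 17 + 19 + 4 + 13 + 14 = 67.
U + J + M + S + T: cost 7 + 14 + 4 + 6 + 11 = 42 ≤ 48, payoff 17 + 19 + 4 + 13 + 11 = 64.
U + J + S + W: cost 7 + 14 + 6 + 13 = 40 ≤ 48, payoff 17 + 19 + 13 + 14 = 63.
Best is U, J, M, S, and W with total payoff 67.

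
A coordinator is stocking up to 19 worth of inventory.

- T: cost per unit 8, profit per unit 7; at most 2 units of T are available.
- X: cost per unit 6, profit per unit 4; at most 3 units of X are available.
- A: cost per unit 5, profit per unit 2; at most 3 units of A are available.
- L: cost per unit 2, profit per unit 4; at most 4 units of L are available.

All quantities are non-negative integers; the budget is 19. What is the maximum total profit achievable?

Take 1×T and 4×L: cost 16 ≤ 19, profit 1·7 + 4·4 = 23.
L has the best ratio (4/2) and is taken to its limit of 4; remaining capacity is filled optimally with the others.

23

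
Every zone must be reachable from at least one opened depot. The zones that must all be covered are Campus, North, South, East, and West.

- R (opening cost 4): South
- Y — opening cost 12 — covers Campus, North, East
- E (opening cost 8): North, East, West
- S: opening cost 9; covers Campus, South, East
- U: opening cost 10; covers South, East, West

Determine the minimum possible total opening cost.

This is a weighted set-cover instance.
The greedy cost-per-new-zone heuristic would pick E, R, and S for 21, but a cheaper cover exists.
Choose E and S: together they cover Campus, North, South, East, West — every zone.
Total opening cost: 8 + 9 = 17.
No cover costs less than 17.

17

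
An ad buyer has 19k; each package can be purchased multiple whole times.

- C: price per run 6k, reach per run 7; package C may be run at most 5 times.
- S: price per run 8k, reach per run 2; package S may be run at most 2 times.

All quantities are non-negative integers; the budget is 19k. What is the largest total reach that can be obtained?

21

This is a bounded integer knapsack.
3×C: price 18 ≤ 19, reach 3·7 = 21.
2×C: price 12 ≤ 19, reach 2·7 = 14.
Best is 21.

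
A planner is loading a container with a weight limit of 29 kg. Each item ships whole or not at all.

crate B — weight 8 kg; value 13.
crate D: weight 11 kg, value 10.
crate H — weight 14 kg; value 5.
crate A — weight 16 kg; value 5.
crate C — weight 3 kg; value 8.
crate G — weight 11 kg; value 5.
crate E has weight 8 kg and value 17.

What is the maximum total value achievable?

Allowing fractional choices, the relaxed optimum would be about 47.1, but items are indivisible.
crate B + crate D + crate E: weight 8 + 11 + 8 = 27 ≤ 29, value 13 + 10 + 17 = 40.
crate B + crate C + crate E: weight 8 + 3 + 8 = 19 ≤ 29, value 13 + 8 + 17 = 38.
Best is crate B, crate D, and crate E with total value 40.

40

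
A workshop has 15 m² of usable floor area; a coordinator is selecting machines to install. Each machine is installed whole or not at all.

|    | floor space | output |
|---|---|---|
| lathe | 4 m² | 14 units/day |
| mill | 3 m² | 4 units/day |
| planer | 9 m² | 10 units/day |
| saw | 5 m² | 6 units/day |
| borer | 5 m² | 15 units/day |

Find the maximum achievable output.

35

This is an integer program with binary decision variables.
Take lathe, saw, and borer: floor space 4 + 5 + 5 = 14 ≤ 15, output 14 + 6 + 15 = 35.
No other feasible combination does better.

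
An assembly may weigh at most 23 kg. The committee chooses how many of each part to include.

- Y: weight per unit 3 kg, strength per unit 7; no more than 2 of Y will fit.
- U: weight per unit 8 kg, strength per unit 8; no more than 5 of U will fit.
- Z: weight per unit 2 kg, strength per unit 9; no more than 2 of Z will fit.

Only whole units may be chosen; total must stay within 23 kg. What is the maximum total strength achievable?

1×Y, 2×U, and 2×Z: weight 23 ≤ 23, strength 1·7 + 2·8 + 2·9 = 41.
2×Y, 1×U, and 2×Z: weight 18 ≤ 23, strength 2·7 + 1·8 + 2·9 = 40.
Best is 41.

41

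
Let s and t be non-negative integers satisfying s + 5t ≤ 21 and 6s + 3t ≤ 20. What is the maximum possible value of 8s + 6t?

32

Relaxing integrality, the LP optimum is 34.52 at (s,t) = (1.37, 3.93), which is not an integer point.
(s,t)=(1,4): 1·1+5·4=21≤21, 6·1+3·4=18≤20, objective 32.
(s,t)=(2,2): 1·2+5·2=12≤21, 6·2+3·2=18≤20, objective 28.
The best lattice point is (1,4), giving 32.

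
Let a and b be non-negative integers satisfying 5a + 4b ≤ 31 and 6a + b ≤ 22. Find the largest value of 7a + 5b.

(a,b)=(3,4): 5·3+4·4=31≤31, 6·3+1·4=22≤22, objective 41.
(a,b)=(2,5): 5·2+4·5=30≤31, 6·2+1·5=17≤22, objective 39.
(a,b)=(3,3): 5·3+4·3=27≤31, 6·3+1·3=21≤22, objective 36.
No feasible integer point exceeds 41.

41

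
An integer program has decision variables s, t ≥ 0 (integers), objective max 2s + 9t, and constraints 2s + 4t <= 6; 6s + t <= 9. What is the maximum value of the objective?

Relaxing integrality, the LP optimum is 13.50 at (s,t) = (0, 1.5), which is not an integer point.
(s,t)=(1,1): 2·1+4·1=6≤6, 6·1+1·1=7≤9, objective 11.
(s,t)=(0,1): 2·0+4·1=4≤6, 6·0+1·1=1≤9, objective 9.
(s,t)=(1,0): 2·1+4·0=2≤6, 6·1+1·0=6≤9, objective 2.
Maximum is 11 at (s,t)=(1,1).

11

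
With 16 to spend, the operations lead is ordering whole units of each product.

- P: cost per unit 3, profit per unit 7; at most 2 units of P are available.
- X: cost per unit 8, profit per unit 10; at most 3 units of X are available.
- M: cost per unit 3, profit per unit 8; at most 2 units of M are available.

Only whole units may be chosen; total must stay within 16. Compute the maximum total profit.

30

Take 2×P and 2×M: cost 12 ≤ 16, profit 2·7 + 2·8 = 30.
M has the best ratio (8/3) and is taken to its limit of 2; remaining capacity is filled optimally with the others.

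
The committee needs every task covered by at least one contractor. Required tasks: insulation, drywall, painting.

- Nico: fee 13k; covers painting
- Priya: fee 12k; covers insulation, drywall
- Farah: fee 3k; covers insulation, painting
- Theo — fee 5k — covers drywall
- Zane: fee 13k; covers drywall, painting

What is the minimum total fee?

Choose Farah and Theo: together they cover insulation, drywall, painting — every task.
Total fee: 3 + 5 = 8.
No cover costs less than 8.

8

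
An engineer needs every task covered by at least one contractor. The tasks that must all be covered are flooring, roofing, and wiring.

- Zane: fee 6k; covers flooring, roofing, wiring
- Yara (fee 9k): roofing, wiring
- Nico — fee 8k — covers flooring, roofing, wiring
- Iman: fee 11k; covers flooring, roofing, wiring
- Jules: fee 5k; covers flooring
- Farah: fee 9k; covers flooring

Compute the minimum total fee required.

This is an integer covering problem.
Zane alone covers flooring, roofing, wiring — every task.
Total fee: 6.
No cover costs less than 6.

6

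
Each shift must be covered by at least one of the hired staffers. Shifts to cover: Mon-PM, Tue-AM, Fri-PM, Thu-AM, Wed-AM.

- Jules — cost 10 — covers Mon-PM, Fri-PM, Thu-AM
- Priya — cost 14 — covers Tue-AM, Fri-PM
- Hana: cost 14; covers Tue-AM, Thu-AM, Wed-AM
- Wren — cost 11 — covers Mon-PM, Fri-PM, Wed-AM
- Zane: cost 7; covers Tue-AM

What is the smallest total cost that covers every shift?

24

Choose Jules and Hana: together they cover Mon-PM, Tue-AM, Fri-PM, Thu-AM, Wed-AM — every shift.
Total cost: 10 + 14 = 24.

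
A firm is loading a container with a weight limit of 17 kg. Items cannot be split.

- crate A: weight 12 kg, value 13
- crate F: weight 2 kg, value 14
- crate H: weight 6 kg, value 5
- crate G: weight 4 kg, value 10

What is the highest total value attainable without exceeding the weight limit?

Take crate F, crate H, and crate G: weight 2 + 6 + 4 = 12 ≤ 17, value 14 + 5 + 10 = 29.
No other feasible combination does better.

29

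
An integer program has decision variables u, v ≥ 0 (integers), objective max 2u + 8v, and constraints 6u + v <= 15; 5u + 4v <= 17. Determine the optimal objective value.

(u,v)=(0,4) is feasible, giving 32.
(u,v)=(1,3) is feasible, giving 26.
(u,v)=(0,3) is feasible, giving 24.
No feasible integer point exceeds 32.

32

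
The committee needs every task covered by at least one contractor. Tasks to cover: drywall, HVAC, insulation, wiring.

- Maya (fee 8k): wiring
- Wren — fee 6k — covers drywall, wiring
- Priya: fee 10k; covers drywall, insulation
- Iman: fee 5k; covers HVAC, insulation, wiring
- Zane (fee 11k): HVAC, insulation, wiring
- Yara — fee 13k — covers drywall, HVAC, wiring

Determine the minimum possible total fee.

This is an integer covering problem.
Choose Wren and Iman: together they cover drywall, HVAC, insulation, wiring — every task.
Total fee: 6 + 5 = 11.
No cover costs less than 11.

11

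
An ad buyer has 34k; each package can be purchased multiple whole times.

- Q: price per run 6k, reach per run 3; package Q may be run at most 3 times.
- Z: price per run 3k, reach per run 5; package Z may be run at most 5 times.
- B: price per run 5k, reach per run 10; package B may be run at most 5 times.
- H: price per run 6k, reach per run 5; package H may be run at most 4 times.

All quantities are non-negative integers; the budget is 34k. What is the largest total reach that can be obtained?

65

1×Z, 5×B, and 1×H: price 34 ≤ 34, reach 1·5 + 5·10 + 1·5 = 60.
3×Z and 5×B: price 34 ≤ 34, reach 3·5 + 5·10 = 65.
Best is 65.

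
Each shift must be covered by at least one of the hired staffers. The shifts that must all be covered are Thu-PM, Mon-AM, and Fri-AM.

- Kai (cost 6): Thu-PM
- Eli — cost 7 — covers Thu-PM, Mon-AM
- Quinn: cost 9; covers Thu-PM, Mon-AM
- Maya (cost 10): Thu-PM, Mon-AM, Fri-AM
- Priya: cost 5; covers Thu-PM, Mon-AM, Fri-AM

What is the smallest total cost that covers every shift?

Priya alone covers Thu-PM, Mon-AM, Fri-AM — every shift.
Total cost: 5.
No cover costs less than 5.

5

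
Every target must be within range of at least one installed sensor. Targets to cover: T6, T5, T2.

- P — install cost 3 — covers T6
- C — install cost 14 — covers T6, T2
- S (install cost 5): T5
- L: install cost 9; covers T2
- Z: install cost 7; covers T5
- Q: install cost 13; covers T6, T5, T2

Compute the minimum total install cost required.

13

The greedy cost-per-new-target heuristic would pick P, S, and L for 17, but a cheaper cover exists.
Q alone covers T6, T5, T2 — every target.
Total install cost: 13.
No cover costs less than 13.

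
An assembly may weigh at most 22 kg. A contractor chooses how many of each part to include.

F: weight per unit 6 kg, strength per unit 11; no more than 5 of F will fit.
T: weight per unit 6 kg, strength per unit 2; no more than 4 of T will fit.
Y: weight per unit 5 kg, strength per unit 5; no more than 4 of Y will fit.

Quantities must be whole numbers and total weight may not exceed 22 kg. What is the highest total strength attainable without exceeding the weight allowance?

33

Take 3×F: weight 18 ≤ 22, strength 3·11 = 33.
No other integer combination yields more.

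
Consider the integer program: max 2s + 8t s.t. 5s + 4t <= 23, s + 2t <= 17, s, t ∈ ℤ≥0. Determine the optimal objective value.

40

Relaxing integrality, the LP optimum is 46.00 at (s,t) = (0, 5.75), which is not an integer point.
(s,t)=(0,5): 5·0+4·5=20≤23, 1·0+2·5=10≤17, objective 40.
(s,t)=(1,4): 5·1+4·4=21≤23, 1·1+2·4=9≤17, objective 34.
(s,t)=(0,4): 5·0+4·4=16≤23, 1·0+2·4=8≤17, objective 32.
The best lattice point is (0,5), giving 40.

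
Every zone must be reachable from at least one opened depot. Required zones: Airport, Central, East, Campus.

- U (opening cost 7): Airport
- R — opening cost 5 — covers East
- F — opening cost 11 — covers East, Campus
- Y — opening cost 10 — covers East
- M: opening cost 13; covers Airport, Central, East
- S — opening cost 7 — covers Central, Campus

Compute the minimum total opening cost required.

Choose U, R, and S: together they cover Airport, Central, East, Campus — every zone.
Total opening cost: 7 + 5 + 7 = 19.
No cover costs less than 19.

19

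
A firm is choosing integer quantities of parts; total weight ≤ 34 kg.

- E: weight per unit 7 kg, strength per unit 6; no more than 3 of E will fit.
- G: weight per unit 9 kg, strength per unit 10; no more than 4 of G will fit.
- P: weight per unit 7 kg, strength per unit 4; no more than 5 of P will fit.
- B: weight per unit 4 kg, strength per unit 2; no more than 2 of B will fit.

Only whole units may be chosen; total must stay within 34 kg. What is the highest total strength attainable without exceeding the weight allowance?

36

G has the best ratio (10/9); taking only G gives at most 3×10 = 30 (stopped by the weight limit).
Mixing does better — 1×E and 3×G: weight 34 ≤ 34, strength 1·6 + 3·10 = 36.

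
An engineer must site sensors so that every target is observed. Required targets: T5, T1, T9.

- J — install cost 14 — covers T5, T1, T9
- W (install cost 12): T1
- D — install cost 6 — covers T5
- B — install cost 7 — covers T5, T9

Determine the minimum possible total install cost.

This is an integer covering problem.
The greedy cost-per-new-target heuristic would pick B and W for 19, but a cheaper cover exists.
J alone covers T5, T1, T9 — every target.
Total install cost: 14.
No cover costs less than 14.

14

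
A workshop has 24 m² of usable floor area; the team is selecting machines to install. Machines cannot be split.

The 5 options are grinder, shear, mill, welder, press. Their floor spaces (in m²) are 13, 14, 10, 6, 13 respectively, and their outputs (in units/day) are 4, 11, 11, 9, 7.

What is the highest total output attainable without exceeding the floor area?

22

mill + welder: floor space 10 + 6 = 16 ≤ 24, output 11 + 9 = 20.
shear + mill: floor space 14 + 10 = 24 ≤ 24, output 11 + 11 = 22.
shear + welder: floor space 14 + 6 = 20 ≤ 24, output 11 + 9 = 20.
Best is shear and mill with total output 22.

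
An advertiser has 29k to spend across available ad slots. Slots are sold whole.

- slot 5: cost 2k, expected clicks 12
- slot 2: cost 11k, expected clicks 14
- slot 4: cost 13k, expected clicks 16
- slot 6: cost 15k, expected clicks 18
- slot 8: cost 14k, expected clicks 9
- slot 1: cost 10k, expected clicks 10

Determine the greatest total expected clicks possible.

44

slot 5 + slot 2 + slot 6: cost 2 + 11 + 15 = 28 ≤ 29, expected clicks 12 + 14 + 18 = 44.
slot 5 + slot 6 + slot 1: cost 2 + 15 + 10 = 27 ≤ 29, expected clicks 12 + 18 + 10 = 40.
slot 5 + slot 2 + slot 4: cost 2 + 11 + 13 = 26 ≤ 29, expected clicks 12 + 14 + 16 = 42.
Best is slot 5, slot 2, and slot 6 with total expected clicks 44.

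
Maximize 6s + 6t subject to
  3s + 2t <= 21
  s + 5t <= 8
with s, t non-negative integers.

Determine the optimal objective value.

42

(s,t)=(7,0): 3·7+2·0=21≤21, 1·7+5·0=7≤8, objective 42.
(s,t)=(6,0): 3·6+2·0=18≤21, 1·6+5·0=6≤8, objective 36.
(s,t)=(5,0): 3·5+2·0=15≤21, 1·5+5·0=5≤8, objective 30.
No feasible integer point exceeds 42.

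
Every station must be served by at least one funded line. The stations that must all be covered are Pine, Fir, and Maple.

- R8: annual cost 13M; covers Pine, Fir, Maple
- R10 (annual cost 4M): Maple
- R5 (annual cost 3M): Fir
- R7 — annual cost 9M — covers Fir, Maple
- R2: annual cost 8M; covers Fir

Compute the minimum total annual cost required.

13

This is a weighted set-cover instance.
The greedy cost-per-new-station heuristic would pick R5, R10, and R8 for 20, but a cheaper cover exists.
R8 alone covers Pine, Fir, Maple — every station.
Total annual cost: 13.
No cover costs less than 13.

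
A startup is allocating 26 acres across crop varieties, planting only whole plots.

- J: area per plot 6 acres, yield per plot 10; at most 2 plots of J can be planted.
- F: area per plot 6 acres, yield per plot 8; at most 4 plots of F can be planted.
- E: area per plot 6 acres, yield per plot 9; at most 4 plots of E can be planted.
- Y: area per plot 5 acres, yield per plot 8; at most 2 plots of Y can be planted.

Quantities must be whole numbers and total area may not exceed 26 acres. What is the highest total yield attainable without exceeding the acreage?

1×J and 3×E: area 24 ≤ 26, yield 1·10 + 3·9 = 37.
2×J and 2×E: area 24 ≤ 26, yield 2·10 + 2·9 = 38.
Best is 38.

38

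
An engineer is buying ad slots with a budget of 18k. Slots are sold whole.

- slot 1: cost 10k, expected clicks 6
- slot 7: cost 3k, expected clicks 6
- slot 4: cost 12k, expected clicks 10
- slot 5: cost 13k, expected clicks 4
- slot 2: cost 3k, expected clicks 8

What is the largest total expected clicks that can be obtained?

24

slot 7 + slot 4 + slot 2: cost 3 + 12 + 3 = 18 ≤ 18, expected clicks 6 + 10 + 8 = 24.
slot 1 + slot 7 + slot 2: cost 10 + 3 + 3 = 16 ≤ 18, expected clicks 6 + 6 + 8 = 20.
slot 4 + slot 2: cost 12 + 3 = 15 ≤ 18, expected clicks 10 + 8 = 18.
Best is slot 7, slot 4, and slot 2 with total expected clicks 24.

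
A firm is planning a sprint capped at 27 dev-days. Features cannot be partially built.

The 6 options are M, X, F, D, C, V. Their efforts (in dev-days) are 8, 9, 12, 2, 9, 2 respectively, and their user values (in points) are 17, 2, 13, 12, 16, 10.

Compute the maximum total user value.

Allowing fractional choices, the relaxed optimum would be about 61.5, but features are indivisible.
M + F + D + V: effort 8 + 12 + 2 + 2 = 24 ≤ 27, user value 17 + 13 + 12 + 10 = 52.
F + D + C + V: effort 12 + 2 + 9 + 2 = 25 ≤ 27, user value 13 + 12 + 16 + 10 = 51.
M + D + C + V: effort 8 + 2 + 9 + 2 = 21 ≤ 27, user value 17 + 12 + 16 + 10 = 55.
Best is M, D, C, and V with total user value 55.

55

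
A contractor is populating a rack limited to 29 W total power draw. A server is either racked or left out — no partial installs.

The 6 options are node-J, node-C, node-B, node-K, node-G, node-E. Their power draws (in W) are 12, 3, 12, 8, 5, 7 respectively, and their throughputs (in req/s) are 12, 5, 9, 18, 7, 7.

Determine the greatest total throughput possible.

42

Take node-J, node-C, node-K, and node-G: power draw 12 + 3 + 8 + 5 = 28 ≤ 29, throughput 12 + 5 + 18 + 7 = 42.
No other feasible combination does better.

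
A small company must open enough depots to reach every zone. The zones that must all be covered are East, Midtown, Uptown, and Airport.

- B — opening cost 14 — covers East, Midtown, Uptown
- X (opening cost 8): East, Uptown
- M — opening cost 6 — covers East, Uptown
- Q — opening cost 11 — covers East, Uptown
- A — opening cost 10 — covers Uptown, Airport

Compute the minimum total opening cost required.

The greedy cost-per-new-zone heuristic would pick M, A, and B for 30, but a cheaper cover exists.
Choose B and A: together they cover East, Midtown, Uptown, Airport — every zone.
Total opening cost: 14 + 10 = 24.
No cover costs less than 24.

24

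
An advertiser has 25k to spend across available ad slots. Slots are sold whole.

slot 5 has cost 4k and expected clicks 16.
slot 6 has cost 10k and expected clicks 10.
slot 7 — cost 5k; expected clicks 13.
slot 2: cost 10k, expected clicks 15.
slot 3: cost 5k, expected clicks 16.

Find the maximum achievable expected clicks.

60

Allowing fractional choices, the relaxed optimum would be about 61.0, but ad slots are indivisible.
slot 5 + slot 6 + slot 7 + slot 3: cost 4 + 10 + 5 + 5 = 24 ≤ 25, expected clicks 16 + 10 + 13 + 16 = 55.
slot 5 + slot 7 + slot 2 + slot 3: cost 4 + 5 + 10 + 5 = 24 ≤ 25, expected clicks 16 + 13 + 15 + 16 = 60.
Best is slot 5, slot 7, slot 2, and slot 3 with total expected clicks 60.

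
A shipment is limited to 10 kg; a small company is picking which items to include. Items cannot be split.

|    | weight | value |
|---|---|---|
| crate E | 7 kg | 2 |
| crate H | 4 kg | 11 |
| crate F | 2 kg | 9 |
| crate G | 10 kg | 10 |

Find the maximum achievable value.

Allowing fractional choices, the relaxed optimum would be about 24.0, but items are indivisible.
crate H + crate F: weight 4 + 2 = 6 ≤ 10, value 11 + 9 = 20.
crate H: weight 4 ≤ 10, value 11.
Best is crate H and crate F with total value 20.

20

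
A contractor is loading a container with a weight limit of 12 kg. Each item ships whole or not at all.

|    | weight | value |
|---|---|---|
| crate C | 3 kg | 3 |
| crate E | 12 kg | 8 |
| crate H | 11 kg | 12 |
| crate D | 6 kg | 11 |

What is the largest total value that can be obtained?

14

Take crate C and crate D: weight 3 + 6 = 9 ≤ 12, value 3 + 11 = 14.
No other feasible combination does better.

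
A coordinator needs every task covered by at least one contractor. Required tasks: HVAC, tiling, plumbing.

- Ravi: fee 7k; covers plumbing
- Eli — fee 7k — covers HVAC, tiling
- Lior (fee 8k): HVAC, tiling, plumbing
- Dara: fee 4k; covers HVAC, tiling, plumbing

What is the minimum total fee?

Dara alone covers HVAC, tiling, plumbing — every task.
Total fee: 4.
No cover costs less than 4.

4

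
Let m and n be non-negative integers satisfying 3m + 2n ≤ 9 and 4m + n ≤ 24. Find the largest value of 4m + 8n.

32

The continuous relaxation peaks at (0, 4.5) with value 36.00; rounding to a feasible lattice point costs some objective.
(m,n)=(0,4): 3·0+2·4=8≤9, 4·0+1·4=4≤24, objective 32.
(m,n)=(1,3): 3·1+2·3=9≤9, 4·1+1·3=7≤24, objective 28.
(m,n)=(0,3): 3·0+2·3=6≤9, 4·0+1·3=3≤24, objective 24.
The best lattice point is (0,4), giving 32.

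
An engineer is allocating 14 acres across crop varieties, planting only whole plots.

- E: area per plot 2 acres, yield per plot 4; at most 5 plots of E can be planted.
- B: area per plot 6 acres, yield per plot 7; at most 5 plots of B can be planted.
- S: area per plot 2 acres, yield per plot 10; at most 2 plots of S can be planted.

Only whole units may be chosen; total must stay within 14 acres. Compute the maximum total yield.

40

This is a bounded integer knapsack.
S has the best ratio (10/2); taking only S gives at most 2×10 = 20 (stopped by the supply cap of 2).
Mixing does better — 5×E and 2×S: area 14 ≤ 14, yield 5·4 + 2·10 = 40.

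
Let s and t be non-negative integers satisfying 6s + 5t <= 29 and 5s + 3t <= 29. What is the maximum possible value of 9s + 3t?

Relaxing integrality, the LP optimum is 43.50 at (s,t) = (4.83, 0), which is not an integer point.
(s,t)=(4,1): 6·4+5·1=29≤29, 5·4+3·1=23≤29, objective 39.
(s,t)=(4,0): 6·4+5·0=24≤29, 5·4+3·0=20≤29, objective 36.
(s,t)=(3,2): 6·3+5·2=28≤29, 5·3+3·2=21≤29, objective 33.
(s,t)=(3,1): 6·3+5·1=23≤29, 5·3+3·1=18≤29, objective 30.
The best lattice point is (4,1), giving 39.

39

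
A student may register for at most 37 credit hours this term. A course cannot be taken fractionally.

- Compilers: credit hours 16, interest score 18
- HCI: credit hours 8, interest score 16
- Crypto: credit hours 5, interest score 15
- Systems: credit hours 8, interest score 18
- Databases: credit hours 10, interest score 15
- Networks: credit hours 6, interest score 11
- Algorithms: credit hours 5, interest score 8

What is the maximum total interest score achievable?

Allowing fractional choices, the relaxed optimum would be about 75.5, but courses are indivisible.
HCI + Crypto + Systems + Databases + Networks: credit hours 8 + 5 + 8 + 10 + 6 = 37 ≤ 37, interest score 16 + 15 + 18 + 15 + 11 = 75.
HCI + Crypto + Systems + Databases + Algorithms: credit hours 8 + 5 + 8 + 10 + 5 = 36 ≤ 37, interest score 16 + 15 + 18 + 15 + 8 = 72.
Best is HCI, Crypto, Systems, Databases, and Networks with total interest score 75.

75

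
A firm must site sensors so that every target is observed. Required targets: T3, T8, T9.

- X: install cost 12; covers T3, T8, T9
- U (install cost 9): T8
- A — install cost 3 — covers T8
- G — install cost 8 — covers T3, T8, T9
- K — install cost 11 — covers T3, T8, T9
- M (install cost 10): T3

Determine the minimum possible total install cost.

8

G alone covers T3, T8, T9 — every target.
Total install cost: 8.
No cover costs less than 8.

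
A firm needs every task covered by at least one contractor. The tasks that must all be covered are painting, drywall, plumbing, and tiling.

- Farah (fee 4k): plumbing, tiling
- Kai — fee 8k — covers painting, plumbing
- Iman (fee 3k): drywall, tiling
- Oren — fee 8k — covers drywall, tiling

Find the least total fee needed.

11

This is a weighted set-cover instance.
The greedy cost-per-new-task heuristic would pick Iman, Farah, and Kai for 15, but a cheaper cover exists.
Choose Kai and Iman: together they cover painting, drywall, plumbing, tiling — every task.
Total fee: 8 + 3 = 11.
No cover costs less than 11.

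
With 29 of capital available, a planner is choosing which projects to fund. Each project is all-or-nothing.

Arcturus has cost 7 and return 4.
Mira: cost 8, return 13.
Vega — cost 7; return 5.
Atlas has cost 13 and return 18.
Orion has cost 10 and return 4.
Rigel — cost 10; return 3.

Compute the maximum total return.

Arcturus + Mira + Atlas: cost 7 + 8 + 13 = 28 ≤ 29, return 4 + 13 + 18 = 35.
Mira + Atlas: cost 8 + 13 = 21 ≤ 29, return 13 + 18 = 31.
Mira + Vega + Atlas: cost 8 + 7 + 13 = 28 ≤ 29, return 13 + 5 + 18 = 36.
Best is Mira, Vega, and Atlas with total return 36.

36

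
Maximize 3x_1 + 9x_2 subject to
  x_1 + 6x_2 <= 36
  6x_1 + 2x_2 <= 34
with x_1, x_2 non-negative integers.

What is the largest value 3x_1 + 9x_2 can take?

57

Relaxing integrality, the LP optimum is 59.82 at (x_1,x_2) = (3.88, 5.35), which is not an integer point.
(x_1,x_2)=(4,5): 1·4+6·5=34≤36, 6·4+2·5=34≤34, objective 57.
(x_1,x_2)=(3,5): 1·3+6·5=33≤36, 6·3+2·5=28≤34, objective 54.
(x_1,x_2)=(2,5): 1·2+6·5=32≤36, 6·2+2·5=22≤34, objective 51.
No feasible integer point exceeds 57.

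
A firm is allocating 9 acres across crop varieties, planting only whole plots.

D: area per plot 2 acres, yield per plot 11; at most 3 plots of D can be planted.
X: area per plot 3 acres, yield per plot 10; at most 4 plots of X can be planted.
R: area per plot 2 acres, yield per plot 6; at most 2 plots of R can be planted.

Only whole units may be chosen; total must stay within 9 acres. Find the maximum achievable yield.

43

3×D and 1×R: area 8 ≤ 9, yield 3·11 + 1·6 = 39.
3×D and 1×X: area 9 ≤ 9, yield 3·11 + 1·10 = 43.
Best is 43.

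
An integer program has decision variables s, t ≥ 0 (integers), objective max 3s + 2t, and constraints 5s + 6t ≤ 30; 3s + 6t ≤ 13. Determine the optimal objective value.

12

Relaxing integrality, the LP optimum is 13.00 at (s,t) = (4.33, 0), which is not an integer point.
(s,t)=(4,0): 5·4+6·0=20≤30, 3·4+6·0=12≤13, objective 12.
(s,t)=(3,0): 5·3+6·0=15≤30, 3·3+6·0=9≤13, objective 9.
Maximum is 12 at (s,t)=(4,0).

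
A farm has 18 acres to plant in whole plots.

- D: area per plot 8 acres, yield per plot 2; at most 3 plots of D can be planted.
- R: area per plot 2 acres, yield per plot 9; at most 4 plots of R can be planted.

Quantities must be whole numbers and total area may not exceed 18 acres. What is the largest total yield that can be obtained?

Take 1×D and 4×R: area 16 ≤ 18, yield 1·2 + 4·9 = 38.
R has the best ratio (9/2) and is taken to its limit of 4; remaining capacity is filled optimally with the others.

38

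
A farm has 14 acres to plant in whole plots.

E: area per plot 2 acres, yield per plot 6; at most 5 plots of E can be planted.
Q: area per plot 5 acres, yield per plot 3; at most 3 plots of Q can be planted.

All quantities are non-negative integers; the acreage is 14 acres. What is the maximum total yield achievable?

5×E: area 10 ≤ 14, yield 5·6 = 30.
4×E and 1×Q: area 13 ≤ 14, yield 4·6 + 1·3 = 27.
Best is 30.

30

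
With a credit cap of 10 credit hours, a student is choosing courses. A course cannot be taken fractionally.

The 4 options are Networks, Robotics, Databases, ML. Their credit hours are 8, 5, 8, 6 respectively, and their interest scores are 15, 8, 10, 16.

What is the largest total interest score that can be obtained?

Take ML: credit hours 6 ≤ 10, interest score 16.
No other feasible combination does better.

16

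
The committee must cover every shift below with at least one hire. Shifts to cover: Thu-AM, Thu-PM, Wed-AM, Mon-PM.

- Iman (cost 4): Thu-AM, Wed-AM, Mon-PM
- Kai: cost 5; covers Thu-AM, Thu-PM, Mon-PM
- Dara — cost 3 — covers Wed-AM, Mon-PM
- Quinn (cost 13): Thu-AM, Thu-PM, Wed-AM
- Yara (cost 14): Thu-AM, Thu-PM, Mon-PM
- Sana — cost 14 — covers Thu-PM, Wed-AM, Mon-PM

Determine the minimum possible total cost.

8

The greedy cost-per-new-shift heuristic would pick Iman and Kai for 9, but a cheaper cover exists.
Choose Kai and Dara: together they cover Thu-AM, Thu-PM, Wed-AM, Mon-PM — every shift.
Total cost: 5 + 3 = 8.
No cover costs less than 8.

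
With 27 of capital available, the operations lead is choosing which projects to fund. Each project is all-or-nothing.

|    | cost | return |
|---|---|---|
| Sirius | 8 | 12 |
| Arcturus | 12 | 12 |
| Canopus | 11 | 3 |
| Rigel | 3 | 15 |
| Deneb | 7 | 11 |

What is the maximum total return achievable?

Take Sirius, Arcturus, and Rigel: cost 8 + 12 + 3 = 23 ≤ 27, return 12 + 12 + 15 = 39.
No other feasible combination does better.

39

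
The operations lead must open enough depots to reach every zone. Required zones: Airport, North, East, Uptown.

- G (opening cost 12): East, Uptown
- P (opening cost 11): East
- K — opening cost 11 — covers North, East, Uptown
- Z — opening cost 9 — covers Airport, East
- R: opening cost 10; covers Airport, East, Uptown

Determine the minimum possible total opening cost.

20

The greedy cost-per-new-zone heuristic would pick R and K for 21, but a cheaper cover exists.
Choose K and Z: together they cover Airport, North, East, Uptown — every zone.
Total opening cost: 11 + 9 = 20.
No cover costs less than 20.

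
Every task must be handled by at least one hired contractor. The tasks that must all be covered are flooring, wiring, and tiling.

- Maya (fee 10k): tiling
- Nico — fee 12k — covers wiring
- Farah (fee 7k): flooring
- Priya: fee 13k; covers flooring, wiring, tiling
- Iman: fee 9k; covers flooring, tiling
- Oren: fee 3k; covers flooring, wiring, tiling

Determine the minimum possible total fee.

Oren alone covers flooring, wiring, tiling — every task.
Total fee: 3.
No cover costs less than 3.

3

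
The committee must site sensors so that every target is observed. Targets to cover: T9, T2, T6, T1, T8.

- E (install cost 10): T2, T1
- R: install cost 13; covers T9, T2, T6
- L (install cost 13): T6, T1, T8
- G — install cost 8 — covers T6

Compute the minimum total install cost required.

Choose R and L: together they cover T9, T2, T6, T1, T8 — every target.
Total install cost: 13 + 13 = 26.
No cover costs less than 26.

26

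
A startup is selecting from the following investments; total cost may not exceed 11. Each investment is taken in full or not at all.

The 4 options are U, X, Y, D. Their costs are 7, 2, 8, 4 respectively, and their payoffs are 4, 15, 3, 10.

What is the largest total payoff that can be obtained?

25

Allowing fractional choices, the relaxed optimum would be about 27.9, but investments are indivisible.
U + X: cost 7 + 2 = 9 ≤ 11, payoff 4 + 15 = 19.
X + D: cost 2 + 4 = 6 ≤ 11, payoff 15 + 10 = 25.
X + Y: cost 2 + 8 = 10 ≤ 11, payoff 15 + 3 = 18.
Best is X and D with total payoff 25.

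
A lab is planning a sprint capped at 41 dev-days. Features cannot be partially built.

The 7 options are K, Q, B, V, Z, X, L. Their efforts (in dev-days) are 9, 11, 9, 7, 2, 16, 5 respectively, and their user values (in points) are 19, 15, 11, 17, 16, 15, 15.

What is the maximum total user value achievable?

82

Allowing fractional choices, the relaxed optimum would be about 90.6, but features are indivisible.
K + V + Z + X + L: effort 9 + 7 + 2 + 16 + 5 = 39 ≤ 41, user value 19 + 17 + 16 + 15 + 15 = 82.
K + B + V + Z + L: effort 9 + 9 + 7 + 2 + 5 = 32 ≤ 41, user value 19 + 11 + 17 + 16 + 15 = 78.
K + Q + V + Z + L: effort 9 + 11 + 7 + 2 + 5 = 34 ≤ 41, user value 19 + 15 + 17 + 16 + 15 = 82.
The maximum user value is 82; one optimal choice is K, Q, V, Z, and L.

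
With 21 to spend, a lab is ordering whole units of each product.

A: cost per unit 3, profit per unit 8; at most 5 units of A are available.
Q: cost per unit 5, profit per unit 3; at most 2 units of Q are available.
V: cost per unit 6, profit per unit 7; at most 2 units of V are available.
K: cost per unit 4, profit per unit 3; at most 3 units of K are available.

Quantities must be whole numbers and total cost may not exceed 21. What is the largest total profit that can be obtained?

47

This is a bounded integer knapsack.
A has the best ratio (8/3); taking only A gives at most 5×8 = 40 (stopped by the supply cap of 5).
Mixing does better — 5×A and 1×V: cost 21 ≤ 21, profit 5·8 + 1·7 = 47.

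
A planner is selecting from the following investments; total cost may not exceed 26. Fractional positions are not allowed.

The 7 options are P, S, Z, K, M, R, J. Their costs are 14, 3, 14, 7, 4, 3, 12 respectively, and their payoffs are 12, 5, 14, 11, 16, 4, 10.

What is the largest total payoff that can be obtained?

42

This is an integer program with binary decision variables.
Allowing fractional choices, the relaxed optimum would be about 45.0, but investments are indivisible.
Z + K + M: cost 14 + 7 + 4 = 25 ≤ 26, payoff 14 + 11 + 16 = 41.
S + K + M + J: cost 3 + 7 + 4 + 12 = 26 ≤ 26, payoff 5 + 11 + 16 + 10 = 42.
Best is S, K, M, and J with total payoff 42.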